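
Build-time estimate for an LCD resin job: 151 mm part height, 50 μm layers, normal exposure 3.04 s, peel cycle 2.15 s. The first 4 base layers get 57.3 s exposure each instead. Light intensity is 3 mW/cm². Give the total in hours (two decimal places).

Layers = ⌈151/0.05⌉ = 3020.
Burn-in layers = 4 × (57.3 + 2.15), so 237.8 s.
Normal layers: 3016 × (3.04 + 2.15) → 15653.04 s.
Total = 237.8 + 15653.04 = 15890.84 s = 4.41 hours.

4.41 hours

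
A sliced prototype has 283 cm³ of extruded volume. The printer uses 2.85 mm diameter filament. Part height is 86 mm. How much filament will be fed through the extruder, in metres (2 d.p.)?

44.36 m

Cross-section of 2.85 mm filament: π·(2.85/2)² = 6.3794 mm².
L = 283000 mm³ / 6.3794 mm² = 44361.54 mm, i.e. 44.36 m.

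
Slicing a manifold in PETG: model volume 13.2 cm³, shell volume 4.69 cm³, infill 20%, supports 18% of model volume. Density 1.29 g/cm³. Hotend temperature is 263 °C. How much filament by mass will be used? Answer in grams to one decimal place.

Interior volume: 13.2 − 4.69 → 8.51 cm³.
Infill deposited = 0.20 × 8.51 = 1.702 cm³.
Support = 0.18 × 13.2, so 2.376 cm³.
Total extruded: 4.69 + 1.702 + 2.376 → 8.768 cm³.
Mass: 8.768 × 1.29 → 11.31072 g.

11.3 g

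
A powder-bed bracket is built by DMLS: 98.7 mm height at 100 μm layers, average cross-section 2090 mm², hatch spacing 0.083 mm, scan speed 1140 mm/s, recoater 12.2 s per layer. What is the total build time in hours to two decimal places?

9.40 hours

Number of layers: 98.7 / 0.1 → 987 (rounded up).
Scan path per layer = 2090 / 0.083, so 25180.7 mm.
Scan time per layer = 25180.7 / 1140 = 22.0883 s.
Layer cycle = 22.0883 + 12.2 = 34.2883 s.
Total: 987 × 34.2883 s = 33842.5521 s → 9.40 hours.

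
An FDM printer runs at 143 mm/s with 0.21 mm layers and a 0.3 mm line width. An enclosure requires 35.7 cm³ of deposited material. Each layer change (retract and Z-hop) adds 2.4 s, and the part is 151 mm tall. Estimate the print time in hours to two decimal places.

1.58 hours

Extrusion cross-section = 0.21 × 0.3 = 0.063 mm².
Path length: 35700 mm³ / 0.063 mm² → 566666.7 mm.
Print-move time = 566666.7 / 143 = 3962.7 s.
Number of layers: 151 / 0.21 → 720 (rounded up).
Non-print overhead = 720 × 2.4 = 1728 s.
Altogether 3962.7 + 1728 = 5690.7 s, i.e. 1.58 hours.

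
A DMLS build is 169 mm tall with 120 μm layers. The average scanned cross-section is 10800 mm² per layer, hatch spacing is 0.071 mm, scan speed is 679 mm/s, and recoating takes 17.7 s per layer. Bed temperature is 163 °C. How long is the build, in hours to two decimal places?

94.61 hours

Number of layers: 169 / 0.12 → 1409 (rounded up).
Per-layer scan distance: 10800 / 0.071 → 152112.7 mm.
Laser time per layer = 152112.7 / 679, so 224.0246 s.
Per-layer time = 224.0246 + 17.7 = 241.7246 s.
Total: 1409 × 241.7246 s = 340589.9614 s → 94.61 hours.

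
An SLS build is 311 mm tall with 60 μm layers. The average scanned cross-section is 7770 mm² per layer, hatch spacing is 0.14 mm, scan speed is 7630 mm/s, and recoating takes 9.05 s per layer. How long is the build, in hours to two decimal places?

Layer count = ceil(311 / 0.06) = 5184.
Per-layer scan distance = 7770 / 0.14, so 55500 mm.
Per-layer scan time = 55500 / 7630 = 7.2739 s.
Per-layer time = 7.2739 + 9.05 = 16.3239 s.
Total: 5184 × 16.3239 s = 84623.0976 s → 23.51 hours.

23.51 hours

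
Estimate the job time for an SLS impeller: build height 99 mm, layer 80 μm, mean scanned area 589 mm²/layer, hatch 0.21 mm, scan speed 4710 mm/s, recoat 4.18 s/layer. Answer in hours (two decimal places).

1.64 hours

Layers = ⌈99/0.08⌉ = 1238.
Scan path per layer = 589 / 0.21, so 2804.8 mm.
Laser time per layer: 2804.8 / 4710 → 0.5955 s.
Layer cycle = 0.5955 + 4.18 = 4.7755 s.
1238 layers × 4.7755 s/layer = 5912.069 s, i.e. 1.64 hours.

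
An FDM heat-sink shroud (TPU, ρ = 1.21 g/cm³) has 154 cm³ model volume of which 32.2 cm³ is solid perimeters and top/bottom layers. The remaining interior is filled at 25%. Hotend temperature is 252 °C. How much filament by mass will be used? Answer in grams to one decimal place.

75.8 g

Volume inside the shell: 154 − 32.2 → 121.8 cm³.
Deposited infill = 0.25 × 121.8, so 30.45 cm³.
Deposited volume: 32.2 + 30.45 → 62.65 cm³.
Mass = 62.65 × 1.21, so 75.8065 g.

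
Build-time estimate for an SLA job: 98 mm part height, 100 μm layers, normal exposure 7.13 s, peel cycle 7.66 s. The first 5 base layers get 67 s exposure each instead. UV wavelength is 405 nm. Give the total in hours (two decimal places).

4.11 hours

Layers = ⌈98/0.1⌉ = 980.
Bottom layers = 5 × (67 + 7.66) = 373.3 s.
Regular layers = 975 × (7.13 + 7.66), so 14420.25 s.
Sum: 373.3 + 14420.25 = 14793.55 s → 4.11 hours.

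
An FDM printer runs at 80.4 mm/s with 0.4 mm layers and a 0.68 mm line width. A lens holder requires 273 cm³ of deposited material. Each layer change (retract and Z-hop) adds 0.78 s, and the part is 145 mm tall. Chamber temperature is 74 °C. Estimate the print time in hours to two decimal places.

Line area: 0.4 × 0.68 → 0.272 mm².
Toolpath length = 273 cm³ / 0.272 mm² = 273000 / 0.272 = 1003676.5 mm.
Time extruding = 1003676.5 / 80.4 = 12483.5 s.
Layer count = ceil(145 / 0.4) = 363.
Layer-change overhead = 363 × 0.78 = 283.14 s.
Altogether 12483.5 + 283.14 = 12766.64 s, i.e. 3.55 hours.

3.55 hours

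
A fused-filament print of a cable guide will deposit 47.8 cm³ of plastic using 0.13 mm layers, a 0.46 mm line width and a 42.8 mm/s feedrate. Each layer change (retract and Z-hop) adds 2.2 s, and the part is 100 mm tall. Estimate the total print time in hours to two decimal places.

5.66 hours

Bead cross-section = 0.13 × 0.46 = 0.0598 mm².
Path length: 47800 mm³ / 0.0598 mm² → 799331.1 mm.
Extrusion time = 799331.1 / 42.8, so 18676 s.
Layers = ⌈100/0.13⌉ = 770.
Non-print overhead = 770 × 2.2, so 1694 s.
Total = 18676 + 1694 = 20370 s = 5.66 hours.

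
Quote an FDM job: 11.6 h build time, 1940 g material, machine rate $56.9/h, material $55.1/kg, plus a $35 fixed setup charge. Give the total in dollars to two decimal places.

$801.93

Time charge = 56.9 × 11.6 = $660.04.
Material cost: 55.1 × 1940/1000 → $106.894.
Total = 660.04 + 106.894 + 35 = 801.934 ≈ $801.93.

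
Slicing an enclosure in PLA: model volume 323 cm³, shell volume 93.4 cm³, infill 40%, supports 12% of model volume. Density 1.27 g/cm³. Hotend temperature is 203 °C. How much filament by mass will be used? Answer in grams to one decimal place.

284.5 g

Interior volume = 323 − 93.4, so 229.6 cm³.
Deposited infill = 0.40 × 229.6 = 91.84 cm³.
Support = 0.12 × 323, so 38.76 cm³.
Total printed volume = 93.4 + 91.84 + 38.76 = 224 cm³.
Mass = 224 × 1.27 = 284.48 g.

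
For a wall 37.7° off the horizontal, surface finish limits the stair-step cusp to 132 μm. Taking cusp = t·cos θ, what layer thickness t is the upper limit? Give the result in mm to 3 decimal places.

0.167 mm

cos(37.7°) = 0.7912; t_max = 0.132/0.7912 = 0.167 mm.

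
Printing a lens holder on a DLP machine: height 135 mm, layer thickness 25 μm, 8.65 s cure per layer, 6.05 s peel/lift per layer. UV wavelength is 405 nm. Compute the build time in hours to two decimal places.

22.05 hours

Layer count = ceil(135 / 0.025) = 5400.
Cycle time = 8.65 + 6.05 = 14.7 s.
Total = 5400 × 14.7 = 79380 s = 22.05 hours.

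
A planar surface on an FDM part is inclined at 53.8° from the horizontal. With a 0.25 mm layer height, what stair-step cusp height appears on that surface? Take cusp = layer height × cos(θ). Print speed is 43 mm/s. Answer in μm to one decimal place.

h_c = t·cos θ = 0.25 × 0.5906 = 0.14765 mm (147.7 μm).

147.7 μm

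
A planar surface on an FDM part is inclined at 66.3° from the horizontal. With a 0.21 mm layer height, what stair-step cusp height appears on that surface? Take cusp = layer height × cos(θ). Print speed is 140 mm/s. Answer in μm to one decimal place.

h_c = t·cos θ = 0.21 × 0.4019 = 0.084399 mm (84.4 μm).

84.4 μm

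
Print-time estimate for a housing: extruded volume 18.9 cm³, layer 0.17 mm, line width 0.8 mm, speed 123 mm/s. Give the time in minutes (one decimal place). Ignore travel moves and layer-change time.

18.8 minutes

Line area: 0.17 × 0.8 → 0.136 mm².
Total extruded path = 18900/0.136 = 138970.6 mm.
Extrusion time = 138970.6 / 123, so 1129.8 s.
That's 1129.8 s → 18.8 minutes.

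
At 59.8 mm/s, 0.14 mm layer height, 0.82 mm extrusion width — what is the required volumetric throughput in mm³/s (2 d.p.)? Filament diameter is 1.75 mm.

A: 0.14 × 0.82 → 0.1148 mm².
Volumetric flow = 59.8 × 0.1148 = 6.87 mm³/s.

6.87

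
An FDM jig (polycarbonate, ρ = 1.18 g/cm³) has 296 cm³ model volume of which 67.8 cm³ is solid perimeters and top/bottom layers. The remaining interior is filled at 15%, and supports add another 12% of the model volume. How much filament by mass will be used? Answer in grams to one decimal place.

162.3 g

Interior volume = 296 − 67.8 = 228.2 cm³.
Infill volume = 0.15 × 228.2, so 34.23 cm³.
Support = 0.12 × 296 = 35.52 cm³.
Total extruded = 67.8 + 34.23 + 35.52, so 137.55 cm³.
Mass = 137.55 × 1.18, so 162.309 g.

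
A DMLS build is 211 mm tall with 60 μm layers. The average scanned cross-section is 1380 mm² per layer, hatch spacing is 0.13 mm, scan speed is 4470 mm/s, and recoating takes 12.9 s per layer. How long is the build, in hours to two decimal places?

Number of layers: 211 / 0.06 → 3517 (rounded up).
Per-layer scan distance = 1380 / 0.13 = 10615.4 mm.
Per-layer scan time = 10615.4 / 4470, so 2.3748 s.
Per-layer time = 2.3748 + 12.9 = 15.2748 s.
3517 layers × 15.2748 s/layer = 53721.4716 s, i.e. 14.92 hours.

14.92 hours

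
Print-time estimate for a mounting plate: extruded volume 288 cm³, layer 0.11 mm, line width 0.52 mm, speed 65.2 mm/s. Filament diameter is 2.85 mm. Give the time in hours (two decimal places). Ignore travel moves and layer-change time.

Line area = 0.11 × 0.52, so 0.0572 mm².
Toolpath length = 288 cm³ / 0.0572 mm² = 288000 / 0.0572 = 5034965 mm.
Extrusion time = 5034965 / 65.2 = 77223.4 s.
77223.4 s = 21.45 hours.

21.45 hours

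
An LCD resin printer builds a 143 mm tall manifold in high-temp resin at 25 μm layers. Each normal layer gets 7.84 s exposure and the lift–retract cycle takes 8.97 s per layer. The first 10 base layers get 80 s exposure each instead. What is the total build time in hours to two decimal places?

26.91 hours

Number of layers: 143 / 0.025 → 5720 (rounded up).
Bottom layers = 10 × (80 + 8.97), so 889.7 s.
Normal layers = 5710 × (7.84 + 8.97) = 95985.1 s.
Sum: 889.7 + 95985.1 = 96874.8 s → 26.91 hours.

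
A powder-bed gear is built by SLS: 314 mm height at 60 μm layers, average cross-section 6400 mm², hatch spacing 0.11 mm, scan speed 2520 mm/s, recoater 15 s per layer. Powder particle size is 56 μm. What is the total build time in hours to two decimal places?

Layers = ⌈314/0.06⌉ = 5234.
Scan path per layer = 6400 / 0.11 = 58181.8 mm.
Laser time per layer = 58181.8 / 2520 = 23.088 s.
Layer cycle: 23.088 + 15 → 38.088 s.
5234 layers × 38.088 s/layer = 199352.592 s, i.e. 55.38 hours.

55.38 hours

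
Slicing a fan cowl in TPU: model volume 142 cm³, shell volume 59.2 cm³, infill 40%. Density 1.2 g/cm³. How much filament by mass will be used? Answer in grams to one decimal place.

110.8 g

Infill region: 142 − 59.2 → 82.8 cm³.
Deposited infill: 0.40 × 82.8 → 33.12 cm³.
Total printed volume: 59.2 + 33.12 → 92.32 cm³.
Mass = 92.32 × 1.2, so 110.784 g.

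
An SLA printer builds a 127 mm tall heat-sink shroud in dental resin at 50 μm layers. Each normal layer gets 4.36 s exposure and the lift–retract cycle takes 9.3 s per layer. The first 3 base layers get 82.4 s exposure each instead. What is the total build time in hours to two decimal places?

9.70 hours

Layers = ⌈127/0.05⌉ = 2540.
Bottom layers = 3 × (82.4 + 9.3), so 275.1 s.
Remaining layers: 2537 × (4.36 + 9.3) → 34655.42 s.
Total = 275.1 + 34655.42 = 34930.52 s = 9.70 hours.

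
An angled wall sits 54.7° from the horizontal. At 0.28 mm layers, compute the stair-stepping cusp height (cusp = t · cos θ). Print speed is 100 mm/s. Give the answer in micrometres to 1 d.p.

Cusp = layer height × cos(54.7°) = 0.28 × 0.5779 = 0.161812 mm = 161.8 μm.

161.8 μm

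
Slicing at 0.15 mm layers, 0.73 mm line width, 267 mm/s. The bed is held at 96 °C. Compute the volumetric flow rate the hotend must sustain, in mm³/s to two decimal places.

29.24

A = 0.15 × 0.73 = 0.1095 mm².
Q = v·A = 267 × 0.1095 = 29.24 mm³/s.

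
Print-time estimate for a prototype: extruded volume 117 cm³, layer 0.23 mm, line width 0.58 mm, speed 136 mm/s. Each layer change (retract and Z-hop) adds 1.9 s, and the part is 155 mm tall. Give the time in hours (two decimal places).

2.15 hours

Extrusion cross-section = 0.23 × 0.58, so 0.1334 mm².
Path length: 117000 mm³ / 0.1334 mm² → 877061.5 mm.
Print-move time = 877061.5 / 136 = 6449 s.
Layers = ⌈155/0.23⌉ = 674.
Non-print overhead = 674 × 1.9 = 1280.6 s.
Altogether 6449 + 1280.6 = 7729.6 s, i.e. 2.15 hours.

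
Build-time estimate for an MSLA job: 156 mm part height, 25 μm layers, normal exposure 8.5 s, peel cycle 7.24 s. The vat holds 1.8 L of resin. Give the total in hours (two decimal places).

27.28 hours

Number of layers: 156 / 0.025 → 6240 (rounded up).
Each layer takes: 8.5 + 7.24 → 15.74 s.
Build time: 6240 × 15.74 s = 98217.6 s, i.e. 27.28 hours.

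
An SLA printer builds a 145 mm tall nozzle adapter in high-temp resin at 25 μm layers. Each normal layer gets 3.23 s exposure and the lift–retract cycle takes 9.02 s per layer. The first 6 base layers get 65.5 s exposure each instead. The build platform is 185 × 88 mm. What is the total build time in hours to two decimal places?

19.84 hours

Layer count = ceil(145 / 0.025) = 5800.
Base layers = 6 × (65.5 + 9.02), so 447.12 s.
Remaining layers = 5794 × (3.23 + 9.02) = 70976.5 s.
Sum: 447.12 + 70976.5 = 71423.62 s → 19.84 hours.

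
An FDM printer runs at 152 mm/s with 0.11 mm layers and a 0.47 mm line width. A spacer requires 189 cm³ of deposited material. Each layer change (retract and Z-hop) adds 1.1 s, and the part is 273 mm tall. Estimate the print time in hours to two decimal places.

Extrusion cross-section: 0.11 × 0.47 → 0.0517 mm².
Total extruded path = 189000/0.0517 = 3655706 mm.
Extrusion time: 3655706 / 152 → 24050.7 s.
Layers = ⌈273/0.11⌉ = 2482.
Layer-change overhead = 2482 × 1.1, so 2730.2 s.
Total = 24050.7 + 2730.2 = 26780.9 s = 7.44 hours.

7.44 hours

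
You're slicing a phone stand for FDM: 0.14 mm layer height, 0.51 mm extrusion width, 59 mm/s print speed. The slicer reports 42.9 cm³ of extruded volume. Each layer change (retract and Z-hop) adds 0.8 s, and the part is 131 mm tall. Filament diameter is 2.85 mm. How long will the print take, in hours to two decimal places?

3.04 hours

Bead cross-section = 0.14 × 0.51 = 0.0714 mm².
Toolpath length = 42.9 cm³ / 0.0714 mm² = 42900 / 0.0714 = 600840.3 mm.
Extrusion time = 600840.3 / 59 = 10183.7 s.
Layer count = ceil(131 / 0.14) = 936.
Non-print overhead = 936 × 0.8, so 748.8 s.
Altogether 10183.7 + 748.8 = 10932.5 s, i.e. 3.04 hours.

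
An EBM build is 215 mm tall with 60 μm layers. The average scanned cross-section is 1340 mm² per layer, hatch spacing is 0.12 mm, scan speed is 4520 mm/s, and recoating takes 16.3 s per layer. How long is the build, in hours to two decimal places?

Layers = ⌈215/0.06⌉ = 3584.
Scan path per layer: 1340 / 0.12 → 11166.7 mm.
Beam time per layer: 11166.7 / 4520 → 2.4705 s.
Layer cycle = 2.4705 + 16.3 = 18.7705 s.
Build time = 3584 × 18.7705 = 67273.472 s = 18.69 hours.

18.69 hours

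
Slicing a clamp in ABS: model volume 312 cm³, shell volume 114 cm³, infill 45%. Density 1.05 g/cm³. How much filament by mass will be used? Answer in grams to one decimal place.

213.3 g

Volume inside the shell = 312 − 114, so 198 cm³.
Deposited infill: 0.45 × 198 → 89.1 cm³.
Total printed volume = 114 + 89.1, so 203.1 cm³.
Mass = 203.1 × 1.05, so 213.255 g.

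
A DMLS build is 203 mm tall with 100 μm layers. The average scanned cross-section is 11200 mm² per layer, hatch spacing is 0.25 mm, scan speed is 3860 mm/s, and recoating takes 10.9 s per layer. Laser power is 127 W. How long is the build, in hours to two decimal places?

12.69 hours

Layers = ⌈203/0.1⌉ = 2030.
Hatch length per layer: 11200 / 0.25 → 44800 mm.
Scan time per layer: 44800 / 3860 → 11.6062 s.
Layer cycle: 11.6062 + 10.9 → 22.5062 s.
Total: 2030 × 22.5062 s = 45687.586 s → 12.69 hours.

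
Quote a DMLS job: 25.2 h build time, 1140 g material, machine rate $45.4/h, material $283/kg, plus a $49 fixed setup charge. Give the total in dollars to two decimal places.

$1515.70

Machine-time cost = 45.4 × 25.2, so $1144.08.
Feedstock cost = 283 × 1140/1000 = $322.62.
Total = 1144.08 + 322.62 + 49 = $1515.70.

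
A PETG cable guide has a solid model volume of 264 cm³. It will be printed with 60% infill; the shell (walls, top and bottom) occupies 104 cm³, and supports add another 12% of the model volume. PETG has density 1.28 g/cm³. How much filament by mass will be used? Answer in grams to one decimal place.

296.6 g

Infill region = 264 − 104 = 160 cm³.
Infill deposited = 0.60 × 160, so 96 cm³.
Support: 0.12 × 264 → 31.68 cm³.
Deposited volume = 104 + 96 + 31.68, so 231.68 cm³.
Mass = 231.68 × 1.28, so 296.5504 g.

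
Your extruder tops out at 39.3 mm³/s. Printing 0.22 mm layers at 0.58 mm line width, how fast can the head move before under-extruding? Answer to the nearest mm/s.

A = 0.22 × 0.58, so 0.1276 mm².
Max speed = 39.3 / 0.1276 = 307.99 ≈ 308 mm/s.

308 mm/s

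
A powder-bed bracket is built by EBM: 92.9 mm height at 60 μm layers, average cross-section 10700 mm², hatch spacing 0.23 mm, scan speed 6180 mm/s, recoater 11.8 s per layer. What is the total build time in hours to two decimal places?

8.32 hours

Layer count = ceil(92.9 / 0.06) = 1549.
Scan path per layer: 10700 / 0.23 → 46521.7 mm.
Scan time per layer = 46521.7 / 6180, so 7.5278 s.
Time per layer: 7.5278 + 11.8 → 19.3278 s.
1549 layers × 19.3278 s/layer = 29938.7622 s, i.e. 8.32 hours.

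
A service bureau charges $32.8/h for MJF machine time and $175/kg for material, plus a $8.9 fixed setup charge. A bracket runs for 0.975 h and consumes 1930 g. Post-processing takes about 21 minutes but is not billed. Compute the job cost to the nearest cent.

$378.63

Machine cost = 32.8 × 0.975 = $31.98.
Feedstock cost = 175 × 1930/1000 = $337.75.
Total = 31.98 + 337.75 + 8.9 = $378.63.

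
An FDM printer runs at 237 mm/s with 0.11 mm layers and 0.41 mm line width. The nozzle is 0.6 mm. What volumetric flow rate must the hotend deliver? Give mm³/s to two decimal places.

Extrusion cross-section = 0.11 × 0.41 = 0.0451 mm².
Volumetric flow = 237 × 0.0451 = 10.69 mm³/s.

10.69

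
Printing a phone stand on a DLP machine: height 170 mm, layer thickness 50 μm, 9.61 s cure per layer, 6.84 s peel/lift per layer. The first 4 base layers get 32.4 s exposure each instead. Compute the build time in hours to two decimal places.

15.56 hours

Layer count = ceil(170 / 0.05) = 3400.
Bottom layers: 4 × (32.4 + 6.84) → 156.96 s.
Remaining layers = 3396 × (9.61 + 6.84), so 55864.2 s.
Sum: 156.96 + 55864.2 = 56021.16 s → 15.56 hours.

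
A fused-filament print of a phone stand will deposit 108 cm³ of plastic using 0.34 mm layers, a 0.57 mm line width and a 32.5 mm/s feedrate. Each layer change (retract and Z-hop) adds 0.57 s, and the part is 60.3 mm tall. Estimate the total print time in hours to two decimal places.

Extrusion cross-section = 0.34 × 0.57, so 0.1938 mm².
Path length: 108000 mm³ / 0.1938 mm² → 557275.5 mm.
Extrusion time: 557275.5 / 32.5 → 17146.9 s.
Layers = ⌈60.3/0.34⌉ = 178.
Non-print overhead: 178 × 0.57 → 101.46 s.
Altogether 17146.9 + 101.46 = 17248.36 s, i.e. 4.79 hours.

4.79 hours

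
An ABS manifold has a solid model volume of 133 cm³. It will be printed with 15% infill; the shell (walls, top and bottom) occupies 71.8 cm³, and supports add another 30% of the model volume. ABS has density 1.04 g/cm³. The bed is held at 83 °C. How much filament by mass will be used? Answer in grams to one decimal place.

125.7 g

Infill region: 133 − 71.8 → 61.2 cm³.
Deposited infill = 0.15 × 61.2 = 9.18 cm³.
Support = 0.30 × 133 = 39.9 cm³.
Total extruded = 71.8 + 9.18 + 39.9, so 120.88 cm³.
Mass = 120.88 × 1.04 = 125.7152 g.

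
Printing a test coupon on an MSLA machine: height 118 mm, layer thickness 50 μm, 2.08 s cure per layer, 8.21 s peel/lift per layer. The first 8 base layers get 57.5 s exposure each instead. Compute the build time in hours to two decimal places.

Number of layers: 118 / 0.05 → 2360 (rounded up).
Burn-in layers = 8 × (57.5 + 8.21), so 525.68 s.
Regular layers = 2352 × (2.08 + 8.21), so 24202.08 s.
Total = 525.68 + 24202.08 = 24727.76 s = 6.87 hours.

6.87 hours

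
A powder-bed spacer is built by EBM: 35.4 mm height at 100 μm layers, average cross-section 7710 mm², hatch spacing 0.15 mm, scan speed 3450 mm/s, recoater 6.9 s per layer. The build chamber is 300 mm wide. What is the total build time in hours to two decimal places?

Layer count = ceil(35.4 / 0.1) = 354.
Per-layer scan distance = 7710 / 0.15 = 51400 mm.
Per-layer scan time: 51400 / 3450 → 14.8986 s.
Per-layer time = 14.8986 + 6.9, so 21.7986 s.
354 layers × 21.7986 s/layer = 7716.7044 s, i.e. 2.14 hours.

2.14 hours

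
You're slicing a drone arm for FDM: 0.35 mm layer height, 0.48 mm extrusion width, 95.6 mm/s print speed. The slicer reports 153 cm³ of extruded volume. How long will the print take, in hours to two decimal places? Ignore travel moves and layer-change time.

Line area = 0.35 × 0.48, so 0.168 mm².
Path length: 153000 mm³ / 0.168 mm² → 910714.3 mm.
Print-move time: 910714.3 / 95.6 → 9526.3 s.
In the requested units: 9526.3 s = 2.65 hours.

2.65 hours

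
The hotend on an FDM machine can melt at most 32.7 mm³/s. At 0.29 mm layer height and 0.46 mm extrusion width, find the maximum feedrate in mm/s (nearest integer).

245 mm/s

Extrusion cross-section = 0.29 × 0.46, so 0.1334 mm².
Max speed = 32.7 / 0.1334 = 245.13 ≈ 245 mm/s.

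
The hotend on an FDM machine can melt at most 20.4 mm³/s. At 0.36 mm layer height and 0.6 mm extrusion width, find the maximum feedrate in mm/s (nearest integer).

94 mm/s

Extrusion cross-section: 0.36 × 0.6 → 0.216 mm².
Max speed = 20.4 / 0.216 = 94.44 ≈ 94 mm/s.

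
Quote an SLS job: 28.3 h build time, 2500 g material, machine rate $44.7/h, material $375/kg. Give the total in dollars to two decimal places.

Machine-time cost: 44.7 × 28.3 → $1265.01.
Feedstock cost = 375 × 2500/1000, so $937.50.
Job cost: 1265.01 + 937.50 = $2202.51.

$2202.51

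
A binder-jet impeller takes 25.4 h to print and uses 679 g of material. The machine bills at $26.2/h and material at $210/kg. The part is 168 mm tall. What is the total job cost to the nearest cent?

$808.07

Time charge = 26.2 × 25.4, so $665.48.
Feedstock cost: 210 × 679/1000 → $142.59.
Total = 665.48 + 142.59 = $808.07.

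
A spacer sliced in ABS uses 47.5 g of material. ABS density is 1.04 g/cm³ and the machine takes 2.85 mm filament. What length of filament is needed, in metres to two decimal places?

7.16 m

Volume = 47.5 g / 1.04 g·cm⁻³ = 45.6731 cm³ = 45673.1 mm³.
Filament cross-section = π × (2.85/2)² = 6.3794 mm².
L = V/A = 45673.1/6.3794 = 7159.47 mm → 7.16 m.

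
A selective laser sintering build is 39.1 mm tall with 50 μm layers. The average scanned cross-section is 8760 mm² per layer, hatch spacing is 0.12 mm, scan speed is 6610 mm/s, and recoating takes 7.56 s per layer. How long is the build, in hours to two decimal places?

4.04 hours

Layers = ⌈39.1/0.05⌉ = 782.
Per-layer scan distance = 8760 / 0.12, so 73000 mm.
Laser time per layer = 73000 / 6610, so 11.0439 s.
Layer cycle = 11.0439 + 7.56, so 18.6039 s.
Build time = 782 × 18.6039 = 14548.2498 s = 4.04 hours.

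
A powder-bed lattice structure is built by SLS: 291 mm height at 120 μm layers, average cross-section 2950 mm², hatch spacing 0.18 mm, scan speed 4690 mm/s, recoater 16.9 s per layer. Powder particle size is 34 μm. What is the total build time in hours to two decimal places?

13.74 hours

Layer count = ceil(291 / 0.12) = 2425.
Per-layer scan distance = 2950 / 0.18 = 16388.9 mm.
Per-layer scan time = 16388.9 / 4690 = 3.4944 s.
Layer cycle: 3.4944 + 16.9 → 20.3944 s.
2425 layers × 20.3944 s/layer = 49456.42 s, i.e. 13.74 hours.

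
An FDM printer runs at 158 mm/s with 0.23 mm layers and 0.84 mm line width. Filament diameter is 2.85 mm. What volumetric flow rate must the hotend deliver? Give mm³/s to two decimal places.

Extrusion cross-section: 0.23 × 0.84 → 0.1932 mm².
Volumetric flow = 158 × 0.1932 = 30.53 mm³/s.

30.53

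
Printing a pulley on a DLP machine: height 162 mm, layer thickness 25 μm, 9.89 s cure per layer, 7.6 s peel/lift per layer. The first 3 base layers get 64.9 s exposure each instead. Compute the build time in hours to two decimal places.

Number of layers: 162 / 0.025 → 6480 (rounded up).
Base layers: 3 × (64.9 + 7.6) → 217.5 s.
Regular layers = 6477 × (9.89 + 7.6), so 113282.73 s.
Sum: 217.5 + 113282.73 = 113500.23 s → 31.53 hours.

31.53 hours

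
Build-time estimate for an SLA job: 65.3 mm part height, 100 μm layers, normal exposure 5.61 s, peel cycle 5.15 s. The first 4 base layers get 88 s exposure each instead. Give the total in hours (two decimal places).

Number of layers: 65.3 / 0.1 → 653 (rounded up).
Bottom layers = 4 × (88 + 5.15) = 372.6 s.
Remaining layers = 649 × (5.61 + 5.15), so 6983.24 s.
Sum: 372.6 + 6983.24 = 7355.84 s → 2.04 hours.

2.04 hours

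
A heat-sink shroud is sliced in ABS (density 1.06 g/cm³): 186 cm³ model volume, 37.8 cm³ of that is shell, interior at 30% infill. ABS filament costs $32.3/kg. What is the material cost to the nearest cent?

Volume inside the shell = 186 − 37.8 = 148.2 cm³.
Infill volume: 0.30 × 148.2 → 44.46 cm³.
Total printed volume = 37.8 + 44.46 = 82.26 cm³.
Mass = 82.26 × 1.06, so 87.1956 g.
Cost = 87.1956 g / 1000 × $32.3/kg = $2.82.

$2.82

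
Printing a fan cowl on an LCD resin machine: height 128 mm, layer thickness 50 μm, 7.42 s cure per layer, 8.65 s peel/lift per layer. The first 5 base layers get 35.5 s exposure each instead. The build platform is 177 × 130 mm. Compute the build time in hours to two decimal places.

11.47 hours

Number of layers: 128 / 0.05 → 2560 (rounded up).
Base layers: 5 × (35.5 + 8.65) → 220.75 s.
Regular layers = 2555 × (7.42 + 8.65), so 41058.85 s.
Total = 220.75 + 41058.85 = 41279.6 s = 11.47 hours.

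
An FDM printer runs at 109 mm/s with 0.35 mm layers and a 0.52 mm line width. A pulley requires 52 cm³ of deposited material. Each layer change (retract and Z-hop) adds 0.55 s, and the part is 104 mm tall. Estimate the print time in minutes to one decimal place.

Bead cross-section = 0.35 × 0.52, so 0.182 mm².
Path length: 52000 mm³ / 0.182 mm² → 285714.3 mm.
Extrusion time = 285714.3 / 109, so 2621.2 s.
Number of layers: 104 / 0.35 → 298 (rounded up).
Non-print overhead: 298 × 0.55 → 163.9 s.
Total = 2621.2 + 163.9 = 2785.1 s = 46.4 minutes.

46.4 minutes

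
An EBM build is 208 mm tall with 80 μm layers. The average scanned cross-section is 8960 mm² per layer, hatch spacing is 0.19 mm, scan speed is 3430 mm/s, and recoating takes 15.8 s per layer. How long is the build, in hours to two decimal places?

Layer count = ceil(208 / 0.08) = 2600.
Per-layer scan distance = 8960 / 0.19 = 47157.9 mm.
Scan time per layer = 47157.9 / 3430, so 13.7487 s.
Per-layer time = 13.7487 + 15.8 = 29.5487 s.
Total: 2600 × 29.5487 s = 76826.62 s → 21.34 hours.

21.34 hours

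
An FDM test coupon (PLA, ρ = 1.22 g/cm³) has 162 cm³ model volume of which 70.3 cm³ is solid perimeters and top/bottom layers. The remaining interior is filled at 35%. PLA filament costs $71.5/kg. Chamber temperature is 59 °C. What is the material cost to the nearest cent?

$8.93

Volume inside the shell: 162 − 70.3 → 91.7 cm³.
Infill volume = 0.35 × 91.7, so 32.095 cm³.
Total extruded = 70.3 + 32.095 = 102.395 cm³.
Mass = 102.395 × 1.22 = 124.9219 g.
At $71.5/kg: 124.9219/1000 × 71.5 = $8.93.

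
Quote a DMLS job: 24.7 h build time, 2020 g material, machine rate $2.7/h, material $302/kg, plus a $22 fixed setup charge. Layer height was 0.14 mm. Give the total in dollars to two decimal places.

Machine cost: 2.7 × 24.7 → $66.69.
Material cost: 302 × 2020/1000 → $610.04.
Adding setup: 66.69 + 610.04 + 22 → $698.73.

$698.73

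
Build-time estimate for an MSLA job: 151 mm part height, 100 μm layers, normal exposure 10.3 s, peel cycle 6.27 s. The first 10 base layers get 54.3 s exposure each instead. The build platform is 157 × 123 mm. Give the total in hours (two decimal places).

Number of layers: 151 / 0.1 → 1510 (rounded up).
Bottom layers = 10 × (54.3 + 6.27), so 605.7 s.
Normal layers = 1500 × (10.3 + 6.27) = 24855 s.
Sum: 605.7 + 24855 = 25460.7 s → 7.07 hours.

7.07 hours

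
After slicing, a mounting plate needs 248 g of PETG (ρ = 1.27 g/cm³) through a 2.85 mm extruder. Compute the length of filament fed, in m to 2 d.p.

30.61 m

Volume = 248 g / 1.27 g·cm⁻³ = 195.2756 cm³ = 195275.6 mm³.
A = π r² = π × 1.425² = 6.3794 mm².
L = V/A = 195275.6/6.3794 = 30610.34 mm → 30.61 m.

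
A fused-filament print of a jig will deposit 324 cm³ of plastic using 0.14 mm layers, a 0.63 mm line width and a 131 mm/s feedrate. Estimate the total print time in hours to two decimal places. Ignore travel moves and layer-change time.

Line area = 0.14 × 0.63 = 0.0882 mm².
Path length: 324000 mm³ / 0.0882 mm² → 3673469.4 mm.
Time extruding = 3673469.4 / 131, so 28041.8 s.
In the requested units: 28041.8 s = 7.79 hours.

7.79 hours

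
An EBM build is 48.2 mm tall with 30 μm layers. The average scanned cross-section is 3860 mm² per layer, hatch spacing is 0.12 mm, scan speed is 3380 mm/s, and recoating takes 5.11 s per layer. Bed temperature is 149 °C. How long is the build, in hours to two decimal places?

6.53 hours

Number of layers: 48.2 / 0.03 → 1607 (rounded up).
Per-layer scan distance: 3860 / 0.12 → 32166.7 mm.
Scan time per layer: 32166.7 / 3380 → 9.5168 s.
Per-layer time = 9.5168 + 5.11, so 14.6268 s.
1607 layers × 14.6268 s/layer = 23505.2676 s, i.e. 6.53 hours.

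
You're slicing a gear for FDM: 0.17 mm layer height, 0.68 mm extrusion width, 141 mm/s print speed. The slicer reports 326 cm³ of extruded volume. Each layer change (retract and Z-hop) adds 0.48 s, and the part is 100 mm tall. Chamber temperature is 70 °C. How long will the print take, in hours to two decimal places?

Line area: 0.17 × 0.68 → 0.1156 mm².
Path length: 326000 mm³ / 0.1156 mm² → 2820069.2 mm.
Print-move time: 2820069.2 / 141 → 20000.5 s.
Number of layers: 100 / 0.17 → 589 (rounded up).
Non-print overhead = 589 × 0.48, so 282.72 s.
Total = 20000.5 + 282.72 = 20283.22 s = 5.63 hours.

5.63 hours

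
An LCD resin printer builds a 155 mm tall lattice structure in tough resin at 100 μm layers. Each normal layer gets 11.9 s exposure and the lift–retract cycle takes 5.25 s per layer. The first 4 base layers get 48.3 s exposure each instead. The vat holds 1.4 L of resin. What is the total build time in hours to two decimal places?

Number of layers: 155 / 0.1 → 1550 (rounded up).
Base layers: 4 × (48.3 + 5.25) → 214.2 s.
Regular layers = 1546 × (11.9 + 5.25) = 26513.9 s.
Total = 214.2 + 26513.9 = 26728.1 s = 7.42 hours.

7.42 hours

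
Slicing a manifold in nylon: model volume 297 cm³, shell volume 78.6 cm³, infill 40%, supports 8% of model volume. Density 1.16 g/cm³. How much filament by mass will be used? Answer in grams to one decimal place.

Interior volume = 297 − 78.6, so 218.4 cm³.
Deposited infill: 0.40 × 218.4 → 87.36 cm³.
Support = 0.08 × 297 = 23.76 cm³.
Total extruded = 78.6 + 87.36 + 23.76 = 189.72 cm³.
Mass: 189.72 × 1.16 → 220.0752 g.

220.1 g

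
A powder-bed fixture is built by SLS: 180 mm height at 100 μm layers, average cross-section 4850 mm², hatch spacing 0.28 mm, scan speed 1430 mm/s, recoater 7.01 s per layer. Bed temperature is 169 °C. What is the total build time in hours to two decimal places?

9.56 hours

Layer count = ceil(180 / 0.1) = 1800.
Per-layer scan distance: 4850 / 0.28 → 17321.4 mm.
Laser time per layer: 17321.4 / 1430 → 12.1129 s.
Per-layer time = 12.1129 + 7.01 = 19.1229 s.
Total: 1800 × 19.1229 s = 34421.22 s → 9.56 hours.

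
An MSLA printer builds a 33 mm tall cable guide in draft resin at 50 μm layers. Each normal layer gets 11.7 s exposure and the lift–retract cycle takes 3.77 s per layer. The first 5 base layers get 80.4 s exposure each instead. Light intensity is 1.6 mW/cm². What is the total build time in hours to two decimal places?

2.93 hours

Layer count = ceil(33 / 0.05) = 660.
Burn-in layers: 5 × (80.4 + 3.77) → 420.85 s.
Regular layers = 655 × (11.7 + 3.77), so 10132.85 s.
Total = 420.85 + 10132.85 = 10553.7 s = 2.93 hours.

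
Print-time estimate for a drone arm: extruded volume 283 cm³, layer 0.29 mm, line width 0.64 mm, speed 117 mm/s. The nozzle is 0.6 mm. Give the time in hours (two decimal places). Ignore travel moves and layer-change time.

Bead cross-section: 0.29 × 0.64 → 0.1856 mm².
Toolpath length = 283 cm³ / 0.1856 mm² = 283000 / 0.1856 = 1524784.5 mm.
Print-move time = 1524784.5 / 117 = 13032.3 s.
In the requested units: 13032.3 s = 3.62 hours.

3.62 hours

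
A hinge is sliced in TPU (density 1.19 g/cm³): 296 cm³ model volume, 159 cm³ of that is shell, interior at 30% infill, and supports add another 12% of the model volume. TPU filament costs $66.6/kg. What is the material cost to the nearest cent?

$18.67

Infill region = 296 − 159, so 137 cm³.
Infill deposited = 0.30 × 137 = 41.1 cm³.
Support: 0.12 × 296 → 35.52 cm³.
Total printed volume = 159 + 41.1 + 35.52, so 235.62 cm³.
Mass: 235.62 × 1.19 → 280.3878 g.
Cost = 280.3878 g / 1000 × $66.6/kg = $18.67.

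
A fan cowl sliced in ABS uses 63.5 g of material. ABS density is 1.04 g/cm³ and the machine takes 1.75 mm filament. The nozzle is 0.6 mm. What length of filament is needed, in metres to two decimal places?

25.38 m

Volume = 63.5 g / 1.04 g·cm⁻³ = 61.0577 cm³ = 61057.7 mm³.
A = π r² = π × 0.875² = 2.4053 mm².
Length = 61057.7 / 2.4053 = 25384.65 mm = 25.38 m.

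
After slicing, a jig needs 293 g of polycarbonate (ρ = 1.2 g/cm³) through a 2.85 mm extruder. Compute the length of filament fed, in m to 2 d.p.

38.27 m

Extruded volume: 293/1.2 = 244.1667 cm³ (244166.7 mm³).
Filament cross-section = π × (2.85/2)² = 6.3794 mm².
Length = 244166.7 / 6.3794 = 38274.24 mm = 38.27 m.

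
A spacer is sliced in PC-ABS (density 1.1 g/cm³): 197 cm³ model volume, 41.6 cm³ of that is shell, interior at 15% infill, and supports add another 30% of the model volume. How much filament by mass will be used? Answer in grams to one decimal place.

136.4 g

Interior volume = 197 − 41.6, so 155.4 cm³.
Infill volume = 0.15 × 155.4, so 23.31 cm³.
Support = 0.30 × 197, so 59.1 cm³.
Deposited volume: 41.6 + 23.31 + 59.1 → 124.01 cm³.
Mass: 124.01 × 1.1 → 136.411 g.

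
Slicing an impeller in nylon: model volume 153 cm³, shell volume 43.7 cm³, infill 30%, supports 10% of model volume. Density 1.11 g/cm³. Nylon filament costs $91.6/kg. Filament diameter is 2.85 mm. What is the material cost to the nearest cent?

Interior volume: 153 − 43.7 → 109.3 cm³.
Infill deposited = 0.30 × 109.3 = 32.79 cm³.
Support = 0.10 × 153, so 15.3 cm³.
Deposited volume = 43.7 + 32.79 + 15.3 = 91.79 cm³.
Mass = 91.79 × 1.11 = 101.8869 g.
At $91.6/kg: 101.8869/1000 × 91.6 = $9.33.

$9.33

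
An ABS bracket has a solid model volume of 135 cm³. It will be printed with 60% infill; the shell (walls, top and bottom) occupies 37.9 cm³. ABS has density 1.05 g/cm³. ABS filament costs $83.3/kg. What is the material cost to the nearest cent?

Infill region = 135 − 37.9 = 97.1 cm³.
Deposited infill = 0.60 × 97.1 = 58.26 cm³.
Total printed volume = 37.9 + 58.26, so 96.16 cm³.
Mass = 96.16 × 1.05, so 100.968 g.
At $83.3/kg: 100.968/1000 × 83.3 = $8.41.

$8.41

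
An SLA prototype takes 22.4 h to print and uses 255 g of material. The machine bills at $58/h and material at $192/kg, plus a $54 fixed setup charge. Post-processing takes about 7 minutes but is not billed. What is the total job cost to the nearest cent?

Time charge = 58 × 22.4, so $1299.20.
Material cost = 192 × 255/1000, so $48.96.
Adding setup: 1299.20 + 48.96 + 54 → $1402.16.

$1402.16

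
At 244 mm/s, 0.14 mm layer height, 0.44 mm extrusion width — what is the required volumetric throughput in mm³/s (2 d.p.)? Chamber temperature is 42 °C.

A = 0.14 × 0.44, so 0.0616 mm².
Volumetric flow = 244 × 0.0616 = 15.03 mm³/s.

15.03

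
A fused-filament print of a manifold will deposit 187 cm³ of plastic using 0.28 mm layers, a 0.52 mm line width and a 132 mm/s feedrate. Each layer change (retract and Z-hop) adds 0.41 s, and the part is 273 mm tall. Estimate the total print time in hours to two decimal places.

2.81 hours

Extrusion cross-section: 0.28 × 0.52 → 0.1456 mm².
Path length: 187000 mm³ / 0.1456 mm² → 1284340.7 mm.
Extrusion time = 1284340.7 / 132, so 9729.9 s.
Layer count = ceil(273 / 0.28) = 975.
Non-print overhead = 975 × 0.41, so 399.75 s.
Total = 9729.9 + 399.75 = 10129.65 s = 2.81 hours.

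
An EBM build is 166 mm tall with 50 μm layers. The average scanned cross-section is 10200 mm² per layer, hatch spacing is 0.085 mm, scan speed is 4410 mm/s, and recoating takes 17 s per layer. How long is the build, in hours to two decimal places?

Layer count = ceil(166 / 0.05) = 3320.
Scan path per layer = 10200 / 0.085, so 120000 mm.
Beam time per layer: 120000 / 4410 → 27.2109 s.
Layer cycle = 27.2109 + 17 = 44.2109 s.
Build time = 3320 × 44.2109 = 146780.188 s = 40.77 hours.

40.77 hours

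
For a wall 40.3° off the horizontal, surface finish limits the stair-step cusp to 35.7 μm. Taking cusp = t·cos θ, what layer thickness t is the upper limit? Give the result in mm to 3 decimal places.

0.047 mm

cos(40.3°) = 0.7627; t_max = 0.0357/0.7627 = 0.047 mm.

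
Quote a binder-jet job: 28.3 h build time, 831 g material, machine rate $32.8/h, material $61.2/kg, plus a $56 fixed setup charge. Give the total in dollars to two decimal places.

$1035.10

Machine cost: 32.8 × 28.3 → $928.24.
Material cost: 61.2 × 831/1000 → $50.8572.
Total = 928.24 + 50.8572 + 56 = 1035.0972 ≈ $1035.10.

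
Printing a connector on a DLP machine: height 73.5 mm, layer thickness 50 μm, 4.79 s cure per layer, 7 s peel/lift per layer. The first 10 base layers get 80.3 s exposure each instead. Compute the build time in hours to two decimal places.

Number of layers: 73.5 / 0.05 → 1470 (rounded up).
Base layers = 10 × (80.3 + 7) = 873 s.
Regular layers = 1460 × (4.79 + 7) = 17213.4 s.
Sum: 873 + 17213.4 = 18086.4 s → 5.02 hours.

5.02 hours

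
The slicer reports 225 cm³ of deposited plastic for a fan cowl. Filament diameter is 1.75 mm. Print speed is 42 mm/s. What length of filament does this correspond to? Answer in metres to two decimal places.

A = π r² = π × 0.875² = 2.4053 mm².
Length = 225 cm³ / 2.4053 mm² = 225000 / 2.4053 = 93543.42 mm = 93.54 m.

93.54 m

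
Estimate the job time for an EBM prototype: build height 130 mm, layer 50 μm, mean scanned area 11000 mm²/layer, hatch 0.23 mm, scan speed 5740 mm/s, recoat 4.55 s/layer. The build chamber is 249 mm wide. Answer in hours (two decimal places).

9.30 hours

Number of layers: 130 / 0.05 → 2600 (rounded up).
Hatch length per layer = 11000 / 0.23 = 47826.1 mm.
Beam time per layer = 47826.1 / 5740 = 8.3321 s.
Layer cycle = 8.3321 + 4.55, so 12.8821 s.
2600 layers × 12.8821 s/layer = 33493.46 s, i.e. 9.30 hours.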